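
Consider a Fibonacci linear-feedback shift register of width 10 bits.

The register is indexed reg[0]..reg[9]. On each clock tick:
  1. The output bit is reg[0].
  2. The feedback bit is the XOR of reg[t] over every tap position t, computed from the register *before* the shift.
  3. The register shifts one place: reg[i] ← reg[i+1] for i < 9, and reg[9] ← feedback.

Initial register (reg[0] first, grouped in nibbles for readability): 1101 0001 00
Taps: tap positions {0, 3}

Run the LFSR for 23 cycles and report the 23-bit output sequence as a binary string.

k : reg_k → out_k, fb_k
0: 1101000100 → 1, fb=0
1: 1010001000 → 1, fb=1
2: 0100010001 → 0, fb=0
3: 1000100010 → 1, fb=1
4: 0001000101 → 0, fb=1
5: 0010001011 → 0, fb=0
6: 0100010110 → 0, fb=0
7: 1000101100 → 1, fb=1
8: 0001011001 → 0, fb=1
9: 0010110011 → 0, fb=0
10: 0101100110 → 0, fb=1
11: 1011001101 → 1, fb=0
12: 0110011010 → 0, fb=0
13: 1100110100 → 1, fb=1
14: 1001101001 → 1, fb=0
15: 0011010010 → 0, fb=1
16: 0110100101 → 0, fb=0
17: 1101001010 → 1, fb=0
18: 1010010100 → 1, fb=1
19: 0100101001 → 0, fb=0
20: 1001010010 → 1, fb=0
21: 0010100100 → 0, fb=0
22: 0101001000 → 0, fb=1

11010001000101100110100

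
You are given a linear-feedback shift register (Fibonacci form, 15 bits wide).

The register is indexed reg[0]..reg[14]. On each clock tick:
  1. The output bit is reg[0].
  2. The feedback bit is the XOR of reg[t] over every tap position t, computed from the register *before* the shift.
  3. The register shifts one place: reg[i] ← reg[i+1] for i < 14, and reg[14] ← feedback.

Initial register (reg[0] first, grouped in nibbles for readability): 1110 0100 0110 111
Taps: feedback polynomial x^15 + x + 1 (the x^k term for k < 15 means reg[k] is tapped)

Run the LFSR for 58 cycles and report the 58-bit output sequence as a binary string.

1110010001101110010110010110010111010111010111001111001111

k : reg_k → out_k, fb_k
0: 111001000110111 → 1, fb=0
1: 110010001101110 → 1, fb=0
2: 100100011011100 → 1, fb=1
3: 001000110111001 → 0, fb=0
4: 010001101110010 → 0, fb=1
5: 100011011100101 → 1, fb=1
6: 000110111001011 → 0, fb=0
7: 001101110010110 → 0, fb=0
8: 011011100101100 → 0, fb=1
9: 110111001011001 → 1, fb=0
10: 101110010110010 → 1, fb=1
11: 011100101100101 → 0, fb=1
12: 111001011001011 → 1, fb=0
13: 110010110010110 → 1, fb=0
14: 100101100101100 → 1, fb=1
15: 001011001011001 → 0, fb=0
16: 010110010110010 → 0, fb=1
17: 101100101100101 → 1, fb=1
18: 011001011001011 → 0, fb=1
19: 110010110010111 → 1, fb=0
20: 100101100101110 → 1, fb=1
21: 001011001011101 → 0, fb=0
22: 010110010111010 → 0, fb=1
23: 101100101110101 → 1, fb=1
24: 011001011101011 → 0, fb=1
25: 110010111010111 → 1, fb=0
26: 100101110101110 → 1, fb=1
27: 001011101011101 → 0, fb=0
28: 010111010111010 → 0, fb=1
29: 101110101110101 → 1, fb=1
30: 011101011101011 → 0, fb=1
31: 111010111010111 → 1, fb=0
32: 110101110101110 → 1, fb=0
33: 101011101011100 → 1, fb=1
34: 010111010111001 → 0, fb=1
35: 101110101110011 → 1, fb=1
36: 011101011100111 → 0, fb=1
37: 111010111001111 → 1, fb=0
38: 110101110011110 → 1, fb=0
39: 101011100111100 → 1, fb=1
40: 010111001111001 → 0, fb=1
41: 101110011110011 → 1, fb=1
42: 011100111100111 → 0, fb=1
43: 111001111001111 → 1, fb=0
44: 110011110011110 → 1, fb=0
45: 100111100111100 → 1, fb=1
46: 001111001111001 → 0, fb=0
47: 011110011110010 → 0, fb=1
48: 111100111100101 → 1, fb=0
49: 111001111001010 → 1, fb=0
50: 110011110010100 → 1, fb=0
51: 100111100101000 → 1, fb=1
52: 001111001010001 → 0, fb=0
53: 011110010100010 → 0, fb=1
54: 111100101000101 → 1, fb=0
55: 111001010001010 → 1, fb=0
56: 110010100010100 → 1, fb=0
57: 100101000101000 → 1, fb=1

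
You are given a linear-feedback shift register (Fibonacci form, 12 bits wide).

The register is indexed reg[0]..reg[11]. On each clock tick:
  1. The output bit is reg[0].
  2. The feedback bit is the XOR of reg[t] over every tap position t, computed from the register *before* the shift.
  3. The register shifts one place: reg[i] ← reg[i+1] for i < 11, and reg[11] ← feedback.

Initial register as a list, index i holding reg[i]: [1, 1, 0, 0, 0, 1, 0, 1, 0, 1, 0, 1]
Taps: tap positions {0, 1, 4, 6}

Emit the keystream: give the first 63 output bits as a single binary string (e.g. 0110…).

110001010101010011111000110010110111001101100111101000111010001

tick  register→output (feedback)
  0  110001010101→1 (0)
  1  100010101010→1 (1)
  2  000101010101→0 (0)
  3  001010101010→0 (0)
  4  010101010100→0 (1)
  5  101010101001→1 (1)
  6  010101010011→0 (1)
  7  101010100111→1 (1)
  8  010101001111→0 (1)
  9  101010011111→1 (0)
 10  010100111110→0 (0)
 11  101001111100→1 (0)
 12  010011111000→0 (1)
 13  100111110001→1 (1)
 14  001111100011→0 (0)
 15  011111000110→0 (0)
 16  111110001100→1 (1)
 17  111100011001→1 (0)
 18  111000110010→1 (1)
 19  110001100101→1 (1)
 20  100011001011→1 (0)
 21  000110010110→0 (1)
 22  001100101101→0 (1)
 23  011001011011→0 (1)
 24  110010110111→1 (0)
 25  100101101110→1 (0)
 26  001011011100→0 (1)
 27  010110111001→0 (1)
 28  101101110011→1 (0)
 29  011011100110→0 (1)
 30  110111001101→1 (1)
 31  101110011011→1 (0)
 32  011100110110→0 (0)
 33  111001101100→1 (1)
 34  110011011001→1 (1)
 35  100110110011→1 (1)
 36  001101100111→0 (1)
 37  011011001111→0 (0)
 38  110110011110→1 (1)
 39  101100111101→1 (0)
 40  011001111010→0 (0)
 41  110011110100→1 (0)
 42  100111101000→1 (1)
 43  001111010001→0 (1)
 44  011110100011→0 (1)
 45  111101000111→1 (0)
 46  111010001110→1 (1)
 47  110100011101→1 (0)
 48  101000111010→1 (0)
 49  010001110100→0 (0)
 50  100011101000→1 (1)
 51  000111010001→0 (1)
 52  001110100011→0 (0)
 53  011101000110→0 (1)
 54  111010001101→1 (1)
 55  110100011011→1 (0)
 56  101000110110→1 (0)
 57  010001101100→0 (0)
 58  100011011000→1 (0)
 59  000110110000→0 (0)
 60  001101100000→0 (1)
 61  011011000001→0 (0)
 62  110110000010→1 (1)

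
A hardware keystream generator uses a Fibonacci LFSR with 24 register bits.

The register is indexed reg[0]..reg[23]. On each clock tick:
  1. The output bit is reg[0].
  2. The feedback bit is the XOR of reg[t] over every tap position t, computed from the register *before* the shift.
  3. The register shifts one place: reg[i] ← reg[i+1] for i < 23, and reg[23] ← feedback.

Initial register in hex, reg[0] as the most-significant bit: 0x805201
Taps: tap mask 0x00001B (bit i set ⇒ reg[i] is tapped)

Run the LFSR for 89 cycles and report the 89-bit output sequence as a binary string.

10000000010100100000000110000111010001100001011011000111100110111110000100001101110011010

tick  register→output (feedback)
  0  100000000101001000000001→1 (1)
  1  000000001010010000000011→0 (0)
  2  000000010100100000000110→0 (0)
  3  000000101001000000001100→0 (0)
  4  000001010010000000011000→0 (0)
  5  000010100100000000110000→0 (1)
  6  000101001000000001100001→0 (1)
  7  001010010000000011000011→0 (1)
  8  010100100000000110000111→0 (0)
  9  101001000000001100001110→1 (1)
 10  010010000000011000011101→0 (0)
 11  100100000000110000111010→1 (0)
 12  001000000001100001110100→0 (0)
 13  010000000011000011101000→0 (1)
 14  100000000110000111010001→1 (1)
 15  000000001100001110100011→0 (0)
 16  000000011000011101000110→0 (0)
 17  000000110000111010001100→0 (0)
 18  000001100001110100011000→0 (0)
 19  000011000011101000110000→0 (1)
 20  000110000111010001100001→0 (0)
 21  001100001110100011000010→0 (1)
 22  011000011101000110000101→0 (1)
 23  110000111010001100001011→1 (0)
 24  100001110100011000010110→1 (1)
 25  000011101000110000101101→0 (1)
 26  000111010001100001011011→0 (0)
 27  001110100011000010110110→0 (0)
 28  011101000110000101101100→0 (0)
 29  111010001100001011011000→1 (1)
 30  110100011000010110110001→1 (1)
 31  101000110000101101100011→1 (1)
 32  010001100001011011000111→0 (1)
 33  100011000010110110001111→1 (0)
 34  000110000101101100011110→0 (0)
 35  001100001011011000111100→0 (1)
 36  011000010110110001111001→0 (1)
 37  110000101101100011110011→1 (0)
 38  100001011011000111100110→1 (1)
 39  000010110110001111001101→0 (1)
 40  000101101100011110011011→0 (1)
 41  001011011000111100110111→0 (1)
 42  010110110001111001101111→0 (1)
 43  101101100011110011011111→1 (0)
 44  011011000111100110111110→0 (0)
 45  110110001111001101111100→1 (0)
 46  101100011110011011111000→1 (0)
 47  011000111100110111110000→0 (1)
 48  110001111001101111100001→1 (0)
 49  100011110011011111000010→1 (0)
 50  000111100110111110000100→0 (0)
 51  001111001101111100001000→0 (0)
 52  011110011011111000010000→0 (1)
 53  111100110111110000100001→1 (1)
 54  111001101111100001000011→1 (0)
 55  110011011111000010000110→1 (1)
 56  100110111110000100001101→1 (1)
 57  001101111100001000011011→0 (1)
 58  011011111000010000110111→0 (0)
 59  110111110000100001101110→1 (0)
 60  101111100001000011011100→1 (1)
 61  011111000010000110111001→0 (1)
 62  111110000100001101110011→1 (0)
 63  111100001000011011100110→1 (1)
 64  111000010000110111001101→1 (0)
 65  110000100001101110011010→1 (0)
 66  100001000011011100110100→1 (1)
 67  000010000110111001101001→0 (1)
 68  000100001101110011010011→0 (1)
 69  001000011011100110100111→0 (0)
 70  010000110111001101001110→0 (1)
 71  100001101110011010011101→1 (1)
 72  000011011100110100111011→0 (1)
 73  000110111001101001110111→0 (0)
 74  001101110011010011101110→0 (1)
 75  011011100110100111011101→0 (0)
 76  110111001101001110111010→1 (0)
 77  101110011010011101110100→1 (1)
 78  011100110100111011101001→0 (0)
 79  111001101001110111010010→1 (0)
 80  110011010011101110100100→1 (1)
 81  100110100111011101001001→1 (1)
 82  001101001110111010010011→0 (1)
 83  011010011101110100100111→0 (0)
 84  110100111011101001001110→1 (1)
 85  101001110111010010011101→1 (1)
 86  010011101110100100111011→0 (0)
 87  100111011101001001110110→1 (1)
 88  001110111010010011101101→0 (0)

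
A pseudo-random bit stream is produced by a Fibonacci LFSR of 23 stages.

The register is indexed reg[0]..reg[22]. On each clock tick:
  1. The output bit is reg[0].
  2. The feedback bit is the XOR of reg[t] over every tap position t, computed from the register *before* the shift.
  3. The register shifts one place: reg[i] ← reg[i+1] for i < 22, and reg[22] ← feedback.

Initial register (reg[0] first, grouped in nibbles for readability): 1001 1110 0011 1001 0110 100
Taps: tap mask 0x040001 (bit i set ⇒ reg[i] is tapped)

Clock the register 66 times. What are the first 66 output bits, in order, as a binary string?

k : reg_k → out_k, fb_k
0: 10011110001110010110100 → 1, fb=0
1: 00111100011100101101000 → 0, fb=0
2: 01111000111001011010000 → 0, fb=1
3: 11110001110010110100001 → 1, fb=1
4: 11100011100101101000011 → 1, fb=1
5: 11000111001011010000111 → 1, fb=1
6: 10001110010110100001111 → 1, fb=1
7: 00011100101101000011111 → 0, fb=1
8: 00111001011010000111111 → 0, fb=1
9: 01110010110100001111111 → 0, fb=1
10: 11100101101000011111111 → 1, fb=0
11: 11001011010000111111110 → 1, fb=0
12: 10010110100001111111100 → 1, fb=0
13: 00101101000011111111000 → 0, fb=1
14: 01011010000111111110001 → 0, fb=1
15: 10110100001111111100011 → 1, fb=1
16: 01101000011111111000111 → 0, fb=0
17: 11010000111111110001110 → 1, fb=1
18: 10100001111111100011101 → 1, fb=0
19: 01000011111111000111010 → 0, fb=1
20: 10000111111110001110101 → 1, fb=0
21: 00001111111100011101010 → 0, fb=0
22: 00011111111000111010100 → 0, fb=1
23: 00111111110001110101001 → 0, fb=0
24: 01111111100011101010010 → 0, fb=1
25: 11111111000111010100101 → 1, fb=1
26: 11111110001110101001011 → 1, fb=1
27: 11111100011101010010111 → 1, fb=0
28: 11111000111010100101110 → 1, fb=1
29: 11110001110101001011101 → 1, fb=0
30: 11100011101010010111010 → 1, fb=0
31: 11000111010100101110100 → 1, fb=0
32: 10001110101001011101000 → 1, fb=1
33: 00011101010010111010001 → 0, fb=1
34: 00111010100101110100011 → 0, fb=0
35: 01110101001011101000110 → 0, fb=0
36: 11101010010111010001100 → 1, fb=1
37: 11010100101110100011001 → 1, fb=0
38: 10101001011101000110010 → 1, fb=0
39: 01010010111010001100100 → 0, fb=0
40: 10100101110100011001000 → 1, fb=1
41: 01001011101000110010001 → 0, fb=1
42: 10010111010001100100011 → 1, fb=1
43: 00101110100011001000111 → 0, fb=0
44: 01011101000110010001110 → 0, fb=0
45: 10111010001100100011100 → 1, fb=0
46: 01110100011001000111000 → 0, fb=1
47: 11101000110010001110001 → 1, fb=0
48: 11010001100100011100010 → 1, fb=1
49: 10100011001000111000101 → 1, fb=1
50: 01000110010001110001011 → 0, fb=0
51: 10001100100011100010110 → 1, fb=0
52: 00011001000111000101100 → 0, fb=0
53: 00110010001110001011000 → 0, fb=1
54: 01100100011100010110001 → 0, fb=1
55: 11001000111000101100011 → 1, fb=1
56: 10010001110001011000111 → 1, fb=1
57: 00100011100010110001111 → 0, fb=0
58: 01000111000101100011110 → 0, fb=1
59: 10001110001011000111101 → 1, fb=0
60: 00011100010110001111010 → 0, fb=1
61: 00111000101100011110101 → 0, fb=1
62: 01110001011000111101011 → 0, fb=0
63: 11100010110001111010110 → 1, fb=0
64: 11000101100011110101100 → 1, fb=1
65: 10001011000111101011001 → 1, fb=0

100111100011100101101000011111111000111010100101110100011001000111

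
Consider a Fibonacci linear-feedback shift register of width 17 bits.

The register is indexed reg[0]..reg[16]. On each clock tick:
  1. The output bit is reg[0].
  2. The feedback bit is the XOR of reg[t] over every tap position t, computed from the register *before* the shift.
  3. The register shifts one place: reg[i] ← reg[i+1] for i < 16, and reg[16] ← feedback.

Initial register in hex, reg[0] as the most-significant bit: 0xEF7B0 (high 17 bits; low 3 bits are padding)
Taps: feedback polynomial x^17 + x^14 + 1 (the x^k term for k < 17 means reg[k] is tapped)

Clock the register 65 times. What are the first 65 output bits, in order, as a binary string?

tick  register→output (feedback)
  0  11101111011110110→1 (0)
  1  11011110111101100→1 (0)
  2  10111101111011000→1 (1)
  3  01111011110110001→0 (0)
  4  11110111101100010→1 (1)
  5  11101111011000101→1 (0)
  6  11011110110001010→1 (1)
  7  10111101100010101→1 (0)
  8  01111011000101010→0 (0)
  9  11110110001010100→1 (0)
 10  11101100010101000→1 (1)
 11  11011000101010001→1 (1)
 12  10110001010100011→1 (1)
 13  01100010101000111→0 (1)
 14  11000101010001111→1 (0)
 15  10001010100011110→1 (0)
 16  00010101000111100→0 (1)
 17  00101010001111001→0 (0)
 18  01010100011110010→0 (0)
 19  10101000111100100→1 (0)
 20  01010001111001000→0 (0)
 21  10100011110010000→1 (1)
 22  01000111100100001→0 (0)
 23  10001111001000010→1 (1)
 24  00011110010000101→0 (1)
 25  00111100100001011→0 (0)
 26  01111001000010110→0 (1)
 27  11110010000101101→1 (0)
 28  11100100001011010→1 (1)
 29  11001000010110101→1 (0)
 30  10010000101101010→1 (1)
 31  00100001011010101→0 (1)
 32  01000010110101011→0 (0)
 33  10000101101010110→1 (0)
 34  00001011010101100→0 (1)
 35  00010110101011001→0 (0)
 36  00101101010110010→0 (0)
 37  01011010101100100→0 (1)
 38  10110101011001001→1 (1)
 39  01101010110010011→0 (0)
 40  11010101100100110→1 (0)
 41  10101011001001100→1 (0)
 42  01010110010011000→0 (0)
 43  10101100100110000→1 (1)
 44  01011001001100001→0 (0)
 45  10110010011000010→1 (1)
 46  01100100110000101→0 (1)
 47  11001001100001011→1 (1)
 48  10010011000010111→1 (0)
 49  00100110000101110→0 (1)
 50  01001100001011101→0 (1)
 51  10011000010111011→1 (1)
 52  00110000101110111→0 (1)
 53  01100001011101111→0 (1)
 54  11000010111011111→1 (0)
 55  10000101110111110→1 (0)
 56  00001011101111100→0 (1)
 57  00010111011111001→0 (0)
 58  00101110111110010→0 (0)
 59  01011101111100100→0 (1)
 60  10111011111001001→1 (1)
 61  01110111110010011→0 (0)
 62  11101111100100110→1 (0)
 63  11011111001001100→1 (0)
 64  10111110010011000→1 (1)

11101111011110110001010100011110010000101101010110010011000010111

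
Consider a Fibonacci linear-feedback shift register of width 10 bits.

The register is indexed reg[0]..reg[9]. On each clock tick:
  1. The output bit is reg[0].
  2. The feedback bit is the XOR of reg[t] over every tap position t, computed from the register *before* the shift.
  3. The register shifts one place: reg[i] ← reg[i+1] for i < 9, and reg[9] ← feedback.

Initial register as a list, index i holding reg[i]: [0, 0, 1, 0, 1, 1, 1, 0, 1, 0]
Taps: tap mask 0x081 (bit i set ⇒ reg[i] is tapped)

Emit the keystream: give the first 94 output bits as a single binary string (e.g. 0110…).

tick  register→output (feedback)
  0  0010111010→0 (0)
  1  0101110100→0 (1)
  2  1011101001→1 (1)
  3  0111010011→0 (0)
  4  1110100110→1 (0)
  5  1101001100→1 (0)
  6  1010011000→1 (1)
  7  0100110001→0 (0)
  8  1001100010→1 (1)
  9  0011000101→0 (1)
 10  0110001011→0 (0)
 11  1100010110→1 (0)
 12  1000101100→1 (0)
 13  0001011000→0 (0)
 14  0010110000→0 (0)
 15  0101100000→0 (0)
 16  1011000000→1 (1)
 17  0110000001→0 (0)
 18  1100000010→1 (1)
 19  1000000101→1 (0)
 20  0000001010→0 (0)
 21  0000010100→0 (1)
 22  0000101001→0 (0)
 23  0001010010→0 (0)
 24  0010100100→0 (1)
 25  0101001001→0 (0)
 26  1010010010→1 (1)
 27  0100100101→0 (1)
 28  1001001011→1 (1)
 29  0010010111→0 (1)
 30  0100101111→0 (1)
 31  1001011111→1 (0)
 32  0010111110→0 (1)
 33  0101111101→0 (1)
 34  1011111011→1 (1)
 35  0111110111→0 (1)
 36  1111101111→1 (0)
 37  1111011110→1 (0)
 38  1110111100→1 (0)
 39  1101111000→1 (1)
 40  1011110001→1 (1)
 41  0111100011→0 (0)
 42  1111000110→1 (0)
 43  1110001100→1 (0)
 44  1100011000→1 (1)
 45  1000110001→1 (1)
 46  0001100011→0 (0)
 47  0011000110→0 (1)
 48  0110001101→0 (1)
 49  1100011011→1 (1)
 50  1000110111→1 (0)
 51  0001101110→0 (1)
 52  0011011101→0 (1)
 53  0110111011→0 (0)
 54  1101110110→1 (0)
 55  1011101100→1 (0)
 56  0111011000→0 (0)
 57  1110110000→1 (1)
 58  1101100001→1 (1)
 59  1011000011→1 (1)
 60  0110000111→0 (1)
 61  1100001111→1 (0)
 62  1000011110→1 (0)
 63  0000111100→0 (1)
 64  0001111001→0 (0)
 65  0011110010→0 (0)
 66  0111100100→0 (1)
 67  1111001001→1 (1)
 68  1110010011→1 (1)
 69  1100100111→1 (0)
 70  1001001110→1 (0)
 71  0010011100→0 (1)
 72  0100111001→0 (0)
 73  1001110010→1 (1)
 74  0011100101→0 (1)
 75  0111001011→0 (0)
 76  1110010110→1 (0)
 77  1100101100→1 (0)
 78  1001011000→1 (1)
 79  0010110001→0 (0)
 80  0101100010→0 (0)
 81  1011000100→1 (0)
 82  0110001000→0 (0)
 83  1100010000→1 (1)
 84  1000100001→1 (1)
 85  0001000011→0 (0)
 86  0010000110→0 (1)
 87  0100001101→0 (1)
 88  1000011011→1 (1)
 89  0000110111→0 (1)
 90  0001101111→0 (1)
 91  0011011111→0 (1)
 92  0110111111→0 (1)
 93  1101111111→1 (0)

0010111010011000101100000010100100101111101111000110001101110110000111100100111001011000100001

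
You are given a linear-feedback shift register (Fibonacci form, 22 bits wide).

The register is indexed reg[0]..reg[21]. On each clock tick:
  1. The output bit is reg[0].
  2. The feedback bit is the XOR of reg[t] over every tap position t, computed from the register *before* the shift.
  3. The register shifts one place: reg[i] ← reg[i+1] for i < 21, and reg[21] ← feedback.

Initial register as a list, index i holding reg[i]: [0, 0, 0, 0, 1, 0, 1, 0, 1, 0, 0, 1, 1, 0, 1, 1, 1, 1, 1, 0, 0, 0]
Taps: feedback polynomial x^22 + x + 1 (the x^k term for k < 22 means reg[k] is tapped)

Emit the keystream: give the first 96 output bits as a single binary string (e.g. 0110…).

tick  register→output (feedback)
  0  0000101010011011111000→0 (0)
  1  0001010100110111110000→0 (0)
  2  0010101001101111100000→0 (0)
  3  0101010011011111000000→0 (1)
  4  1010100110111110000001→1 (1)
  5  0101001101111100000011→0 (1)
  6  1010011011111000000111→1 (1)
  7  0100110111110000001111→0 (1)
  8  1001101111100000011111→1 (1)
  9  0011011111000000111111→0 (0)
 10  0110111110000001111110→0 (1)
 11  1101111100000011111101→1 (0)
 12  1011111000000111111010→1 (1)
 13  0111110000001111110101→0 (1)
 14  1111100000011111101011→1 (0)
 15  1111000000111111010110→1 (0)
 16  1110000001111110101100→1 (0)
 17  1100000011111101011000→1 (0)
 18  1000000111111010110000→1 (1)
 19  0000001111110101100001→0 (0)
 20  0000011111101011000010→0 (0)
 21  0000111111010110000100→0 (0)
 22  0001111110101100001000→0 (0)
 23  0011111101011000010000→0 (0)
 24  0111111010110000100000→0 (1)
 25  1111110101100001000001→1 (0)
 26  1111101011000010000010→1 (0)
 27  1111010110000100000100→1 (0)
 28  1110101100001000001000→1 (0)
 29  1101011000010000010000→1 (0)
 30  1010110000100000100000→1 (1)
 31  0101100001000001000001→0 (1)
 32  1011000010000010000011→1 (1)
 33  0110000100000100000111→0 (1)
 34  1100001000001000001111→1 (0)
 35  1000010000010000011110→1 (1)
 36  0000100000100000111101→0 (0)
 37  0001000001000001111010→0 (0)
 38  0010000010000011110100→0 (0)
 39  0100000100000111101000→0 (1)
 40  1000001000001111010001→1 (1)
 41  0000010000011110100011→0 (0)
 42  0000100000111101000110→0 (0)
 43  0001000001111010001100→0 (0)
 44  0010000011110100011000→0 (0)
 45  0100000111101000110000→0 (1)
 46  1000001111010001100001→1 (1)
 47  0000011110100011000011→0 (0)
 48  0000111101000110000110→0 (0)
 49  0001111010001100001100→0 (0)
 50  0011110100011000011000→0 (0)
 51  0111101000110000110000→0 (1)
 52  1111010001100001100001→1 (0)
 53  1110100011000011000010→1 (0)
 54  1101000110000110000100→1 (0)
 55  1010001100001100001000→1 (1)
 56  0100011000011000010001→0 (1)
 57  1000110000110000100011→1 (1)
 58  0001100001100001000111→0 (0)
 59  0011000011000010001110→0 (0)
 60  0110000110000100011100→0 (1)
 61  1100001100001000111001→1 (0)
 62  1000011000010001110010→1 (1)
 63  0000110000100011100101→0 (0)
 64  0001100001000111001010→0 (0)
 65  0011000010001110010100→0 (0)
 66  0110000100011100101000→0 (1)
 67  1100001000111001010001→1 (0)
 68  1000010001110010100010→1 (1)
 69  0000100011100101000101→0 (0)
 70  0001000111001010001010→0 (0)
 71  0010001110010100010100→0 (0)
 72  0100011100101000101000→0 (1)
 73  1000111001010001010001→1 (1)
 74  0001110010100010100011→0 (0)
 75  0011100101000101000110→0 (0)
 76  0111001010001010001100→0 (1)
 77  1110010100010100011001→1 (0)
 78  1100101000101000110010→1 (0)
 79  1001010001010001100100→1 (1)
 80  0010100010100011001001→0 (0)
 81  0101000101000110010010→0 (1)
 82  1010001010001100100101→1 (1)
 83  0100010100011001001011→0 (1)
 84  1000101000110010010111→1 (1)
 85  0001010001100100101111→0 (0)
 86  0010100011001001011110→0 (0)
 87  0101000110010010111100→0 (1)
 88  1010001100100101111001→1 (1)
 89  0100011001001011110011→0 (1)
 90  1000110010010111100111→1 (1)
 91  0001100100101111001111→0 (0)
 92  0011001001011110011110→0 (0)
 93  0110010010111100111100→0 (1)
 94  1100100101111001111001→1 (0)
 95  1001001011110011110010→1 (1)

000010101001101111100000011111101011000010000010000011110100011000011000010001110010100010100011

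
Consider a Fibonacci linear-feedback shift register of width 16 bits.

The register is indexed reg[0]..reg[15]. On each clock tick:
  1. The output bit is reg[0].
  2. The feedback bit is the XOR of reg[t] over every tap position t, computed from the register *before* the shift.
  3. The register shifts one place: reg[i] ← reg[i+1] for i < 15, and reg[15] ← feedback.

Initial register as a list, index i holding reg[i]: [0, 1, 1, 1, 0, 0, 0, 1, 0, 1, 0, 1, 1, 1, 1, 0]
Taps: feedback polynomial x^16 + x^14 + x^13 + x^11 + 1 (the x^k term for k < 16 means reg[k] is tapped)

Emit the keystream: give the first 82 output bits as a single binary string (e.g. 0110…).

0111000101011110111000101011000100001001101000000000101000111000111010101001100101

step | reg (before) | out | fb
   0 | 0111000101011110 | 0 | 1
   1 | 1110001010111101 | 1 | 1
   2 | 1100010101111011 | 1 | 1
   3 | 1000101011110111 | 1 | 0
   4 | 0001010111101110 | 0 | 0
   5 | 0010101111011100 | 0 | 0
   6 | 0101011110111000 | 0 | 1
   7 | 1010111101110001 | 1 | 0
   8 | 0101111011100010 | 0 | 1
   9 | 1011110111000101 | 1 | 0
  10 | 0111101110001010 | 0 | 1
  11 | 1111011100010101 | 1 | 1
  12 | 1110111000101011 | 1 | 0
  13 | 1101110001010110 | 1 | 0
  14 | 1011100010101100 | 1 | 0
  15 | 0111000101011000 | 0 | 1
  16 | 1110001010110001 | 1 | 0
  17 | 1100010101100010 | 1 | 0
  18 | 1000101011000100 | 1 | 0
  19 | 0001010110001000 | 0 | 0
  20 | 0010101100010000 | 0 | 1
  21 | 0101011000100001 | 0 | 0
  22 | 1010110001000010 | 1 | 0
  23 | 0101100010000100 | 0 | 1
  24 | 1011000100001001 | 1 | 1
  25 | 0110001000010011 | 0 | 0
  26 | 1100010000100110 | 1 | 1
  27 | 1000100001001101 | 1 | 0
  28 | 0001000010011010 | 0 | 0
  29 | 0010000100110100 | 0 | 0
  30 | 0100001001101000 | 0 | 0
  31 | 1000010011010000 | 1 | 0
  32 | 0000100110100000 | 0 | 0
  33 | 0001001101000000 | 0 | 0
  34 | 0010011010000000 | 0 | 0
  35 | 0100110100000000 | 0 | 0
  36 | 1001101000000000 | 1 | 1
  37 | 0011010000000001 | 0 | 0
  38 | 0110100000000010 | 0 | 1
  39 | 1101000000000101 | 1 | 0
  40 | 1010000000001010 | 1 | 0
  41 | 0100000000010100 | 0 | 0
  42 | 1000000000101000 | 1 | 1
  43 | 0000000001010001 | 0 | 1
  44 | 0000000010100011 | 0 | 1
  45 | 0000000101000111 | 0 | 0
  46 | 0000001010001110 | 0 | 0
  47 | 0000010100011100 | 0 | 0
  48 | 0000101000111000 | 0 | 1
  49 | 0001010001110001 | 0 | 1
  50 | 0010100011100011 | 0 | 1
  51 | 0101000111000111 | 0 | 0
  52 | 1010001110001110 | 1 | 1
  53 | 0100011100011101 | 0 | 0
  54 | 1000111000111010 | 1 | 1
  55 | 0001110001110101 | 0 | 0
  56 | 0011100011101010 | 0 | 1
  57 | 0111000111010101 | 0 | 0
  58 | 1110001110101010 | 1 | 0
  59 | 1100011101010100 | 1 | 1
  60 | 1000111010101001 | 1 | 1
  61 | 0001110101010011 | 0 | 0
  62 | 0011101010100110 | 0 | 0
  63 | 0111010101001100 | 0 | 1
  64 | 1110101010011001 | 1 | 0
  65 | 1101010100110010 | 1 | 1
  66 | 1010101001100101 | 1 | 0
  67 | 0101010011001010 | 0 | 1
  68 | 1010100110010101 | 1 | 1
  69 | 0101001100101011 | 0 | 1
  70 | 1010011001010111 | 1 | 0
  71 | 0100110010101110 | 0 | 0
  72 | 1001100101011100 | 1 | 1
  73 | 0011001010111001 | 0 | 1
  74 | 0110010101110011 | 0 | 0
  75 | 1100101011100110 | 1 | 1
  76 | 1001010111001101 | 1 | 0
  77 | 0010101110011010 | 0 | 0
  78 | 0101011100110100 | 0 | 0
  79 | 1010111001101000 | 1 | 1
  80 | 0101110011010001 | 0 | 1
  81 | 1011100110100011 | 1 | 0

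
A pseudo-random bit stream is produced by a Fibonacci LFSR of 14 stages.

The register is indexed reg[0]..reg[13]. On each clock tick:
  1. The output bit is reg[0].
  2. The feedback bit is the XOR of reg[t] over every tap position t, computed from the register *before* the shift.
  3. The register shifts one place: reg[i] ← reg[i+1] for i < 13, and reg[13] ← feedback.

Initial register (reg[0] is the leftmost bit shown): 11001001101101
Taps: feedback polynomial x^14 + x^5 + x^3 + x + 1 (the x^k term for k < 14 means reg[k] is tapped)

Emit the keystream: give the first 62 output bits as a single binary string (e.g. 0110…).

k : reg_k → out_k, fb_k
0: 11001001101101 → 1, fb=0
1: 10010011011010 → 1, fb=0
2: 00100110110100 → 0, fb=1
3: 01001101101001 → 0, fb=0
4: 10011011010010 → 1, fb=0
5: 00110110100100 → 0, fb=0
6: 01101101001000 → 0, fb=0
7: 11011010010000 → 1, fb=1
8: 10110100100001 → 1, fb=1
9: 01101001000011 → 0, fb=1
10: 11010010000111 → 1, fb=1
11: 10100100001111 → 1, fb=0
12: 01001000011110 → 0, fb=1
13: 10010000111101 → 1, fb=0
14: 00100001111010 → 0, fb=0
15: 01000011110100 → 0, fb=1
16: 10000111101001 → 1, fb=0
17: 00001111010010 → 0, fb=1
18: 00011110100101 → 0, fb=0
19: 00111101001010 → 0, fb=0
20: 01111010010100 → 0, fb=0
21: 11110100101000 → 1, fb=0
22: 11101001010000 → 1, fb=0
23: 11010010100000 → 1, fb=1
24: 10100101000001 → 1, fb=0
25: 01001010000010 → 0, fb=1
26: 10010100000101 → 1, fb=1
27: 00101000001011 → 0, fb=0
28: 01010000010110 → 0, fb=0
29: 10100000101100 → 1, fb=1
30: 01000001011001 → 0, fb=1
31: 10000010110011 → 1, fb=1
32: 00000101100111 → 0, fb=1
33: 00001011001111 → 0, fb=0
34: 00010110011110 → 0, fb=0
35: 00101100111100 → 0, fb=1
36: 01011001111001 → 0, fb=0
37: 10110011110010 → 1, fb=0
38: 01100111100100 → 0, fb=0
39: 11001111001000 → 1, fb=1
40: 10011110010001 → 1, fb=1
41: 00111100100011 → 0, fb=0
42: 01111001000110 → 0, fb=0
43: 11110010001100 → 1, fb=1
44: 11100100011001 → 1, fb=1
45: 11001000110011 → 1, fb=0
46: 10010001100110 → 1, fb=0
47: 00100011001100 → 0, fb=0
48: 01000110011000 → 0, fb=0
49: 10001100110000 → 1, fb=0
50: 00011001100000 → 0, fb=1
51: 00110011000001 → 0, fb=1
52: 01100110000011 → 0, fb=0
53: 11001100000110 → 1, fb=1
54: 10011000001101 → 1, fb=0
55: 00110000011010 → 0, fb=1
56: 01100000110101 → 0, fb=1
57: 11000001101011 → 1, fb=0
58: 10000011010110 → 1, fb=1
59: 00000110101101 → 0, fb=1
60: 00001101011011 → 0, fb=1
61: 00011010110111 → 0, fb=1

11001001101101001000011110100101000001011001111001000110011000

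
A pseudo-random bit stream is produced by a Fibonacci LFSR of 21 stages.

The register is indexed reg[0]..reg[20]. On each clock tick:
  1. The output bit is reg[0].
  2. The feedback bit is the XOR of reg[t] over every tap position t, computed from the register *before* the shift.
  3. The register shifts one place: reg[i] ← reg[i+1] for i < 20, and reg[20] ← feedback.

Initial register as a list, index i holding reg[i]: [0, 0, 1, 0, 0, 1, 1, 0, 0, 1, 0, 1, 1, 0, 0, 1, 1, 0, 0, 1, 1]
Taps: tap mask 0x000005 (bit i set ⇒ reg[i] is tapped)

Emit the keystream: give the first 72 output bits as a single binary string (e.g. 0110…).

001001100101100110011101111110011111111101010000111100000001000010011001

tick  register→output (feedback)
  0  001001100101100110011→0 (1)
  1  010011001011001100111→0 (0)
  2  100110010110011001110→1 (1)
  3  001100101100110011101→0 (1)
  4  011001011001100111011→0 (1)
  5  110010110011001110111→1 (1)
  6  100101100110011101111→1 (1)
  7  001011001100111011111→0 (1)
  8  010110011001110111111→0 (0)
  9  101100110011101111110→1 (0)
 10  011001100111011111100→0 (1)
 11  110011001110111111001→1 (1)
 12  100110011101111110011→1 (1)
 13  001100111011111100111→0 (1)
 14  011001110111111001111→0 (1)
 15  110011101111110011111→1 (1)
 16  100111011111100111111→1 (1)
 17  001110111111001111111→0 (1)
 18  011101111110011111111→0 (1)
 19  111011111100111111111→1 (0)
 20  110111111001111111110→1 (1)
 21  101111110011111111101→1 (0)
 22  011111100111111111010→0 (1)
 23  111111001111111110101→1 (0)
 24  111110011111111101010→1 (0)
 25  111100111111111010100→1 (0)
 26  111001111111110101000→1 (0)
 27  110011111111101010000→1 (1)
 28  100111111111010100001→1 (1)
 29  001111111110101000011→0 (1)
 30  011111111101010000111→0 (1)
 31  111111111010100001111→1 (0)
 32  111111110101000011110→1 (0)
 33  111111101010000111100→1 (0)
 34  111111010100001111000→1 (0)
 35  111110101000011110000→1 (0)
 36  111101010000111100000→1 (0)
 37  111010100001111000000→1 (0)
 38  110101000011110000000→1 (1)
 39  101010000111100000001→1 (0)
 40  010100001111000000010→0 (0)
 41  101000011110000000100→1 (0)
 42  010000111100000001000→0 (0)
 43  100001111000000010000→1 (1)
 44  000011110000000100001→0 (0)
 45  000111100000001000010→0 (0)
 46  001111000000010000100→0 (1)
 47  011110000000100001001→0 (1)
 48  111100000001000010011→1 (0)
 49  111000000010000100110→1 (0)
 50  110000000100001001100→1 (1)
 51  100000001000010011001→1 (1)
 52  000000010000100110011→0 (0)
 53  000000100001001100110→0 (0)
 54  000001000010011001100→0 (0)
 55  000010000100110011000→0 (0)
 56  000100001001100110000→0 (0)
 57  001000010011001100000→0 (1)
 58  010000100110011000001→0 (0)
 59  100001001100110000010→1 (1)
 60  000010011001100000101→0 (0)
 61  000100110011000001010→0 (0)
 62  001001100110000010100→0 (1)
 63  010011001100000101001→0 (0)
 64  100110011000001010010→1 (1)
 65  001100110000010100101→0 (1)
 66  011001100000101001011→0 (1)
 67  110011000001010010111→1 (1)
 68  100110000010100101111→1 (1)
 69  001100000101001011111→0 (1)
 70  011000001010010111111→0 (1)
 71  110000010100101111111→1 (1)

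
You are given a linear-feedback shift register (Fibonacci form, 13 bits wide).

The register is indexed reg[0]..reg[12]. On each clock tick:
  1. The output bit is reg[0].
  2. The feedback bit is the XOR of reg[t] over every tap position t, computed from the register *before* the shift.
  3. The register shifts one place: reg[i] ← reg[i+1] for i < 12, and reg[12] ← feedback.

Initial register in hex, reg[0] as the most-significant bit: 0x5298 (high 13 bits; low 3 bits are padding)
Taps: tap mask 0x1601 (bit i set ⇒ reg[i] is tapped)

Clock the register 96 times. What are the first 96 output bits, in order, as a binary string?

k : reg_k → out_k, fb_k
0: 0101001010011 → 0, fb=1
1: 1010010100111 → 1, fb=1
2: 0100101001111 → 0, fb=1
3: 1001010011111 → 1, fb=0
4: 0010100111110 → 0, fb=0
5: 0101001111100 → 0, fb=0
6: 1010011111000 → 1, fb=0
7: 0100111110000 → 0, fb=0
8: 1001111100000 → 1, fb=1
9: 0011111000001 → 0, fb=1
10: 0111110000011 → 0, fb=1
11: 1111100000111 → 1, fb=1
12: 1111000001111 → 1, fb=0
13: 1110000011110 → 1, fb=1
14: 1100000111101 → 1, fb=0
15: 1000001111010 → 1, fb=0
16: 0000011110100 → 0, fb=1
17: 0000111101001 → 0, fb=0
18: 0001111010010 → 0, fb=0
19: 0011110100100 → 0, fb=1
20: 0111101001001 → 0, fb=0
21: 1111010010010 → 1, fb=1
22: 1110100100101 → 1, fb=1
23: 1101001001011 → 1, fb=1
24: 1010010010111 → 1, fb=1
25: 0100100101111 → 0, fb=1
26: 1001001011111 → 1, fb=0
27: 0010010111110 → 0, fb=0
28: 0100101111100 → 0, fb=0
29: 1001011111000 → 1, fb=0
30: 0010111110000 → 0, fb=0
31: 0101111100000 → 0, fb=0
32: 1011111000000 → 1, fb=1
33: 0111110000001 → 0, fb=1
34: 1111100000011 → 1, fb=0
35: 1111000000110 → 1, fb=0
36: 1110000001100 → 1, fb=1
37: 1100000011001 → 1, fb=1
38: 1000000110011 → 1, fb=0
39: 0000001100110 → 0, fb=1
40: 0000011001101 → 0, fb=1
41: 0000110011011 → 0, fb=0
42: 0001100110110 → 0, fb=1
43: 0011001101101 → 0, fb=1
44: 0110011011011 → 0, fb=0
45: 1100110110110 → 1, fb=0
46: 1001101101100 → 1, fb=1
47: 0011011011001 → 0, fb=0
48: 0110110110010 → 0, fb=0
49: 1101101100100 → 1, fb=0
50: 1011011001000 → 1, fb=0
51: 0110110010000 → 0, fb=0
52: 1101100100000 → 1, fb=1
53: 1011001000001 → 1, fb=0
54: 0110010000010 → 0, fb=0
55: 1100100000100 → 1, fb=0
56: 1001000001000 → 1, fb=0
57: 0010000010000 → 0, fb=0
58: 0100000100000 → 0, fb=0
59: 1000001000000 → 1, fb=1
60: 0000010000001 → 0, fb=1
61: 0000100000011 → 0, fb=1
62: 0001000000111 → 0, fb=0
63: 0010000001110 → 0, fb=0
64: 0100000011100 → 0, fb=0
65: 1000000111000 → 1, fb=0
66: 0000001110000 → 0, fb=0
67: 0000011100000 → 0, fb=0
68: 0000111000000 → 0, fb=0
69: 0001110000000 → 0, fb=0
70: 0011100000000 → 0, fb=0
71: 0111000000000 → 0, fb=0
72: 1110000000000 → 1, fb=1
73: 1100000000001 → 1, fb=0
74: 1000000000010 → 1, fb=1
75: 0000000000101 → 0, fb=0
76: 0000000001010 → 0, fb=1
77: 0000000010101 → 0, fb=0
78: 0000000101010 → 0, fb=1
79: 0000001010101 → 0, fb=0
80: 0000010101010 → 0, fb=1
81: 0000101010101 → 0, fb=0
82: 0001010101010 → 0, fb=1
83: 0010101010101 → 0, fb=0
84: 0101010101010 → 0, fb=1
85: 1010101010101 → 1, fb=1
86: 0101010101011 → 0, fb=0
87: 1010101010110 → 1, fb=0
88: 0101010101100 → 0, fb=0
89: 1010101011000 → 1, fb=0
90: 0101010110000 → 0, fb=0
91: 1010101100000 → 1, fb=1
92: 0101011000001 → 0, fb=1
93: 1010110000011 → 1, fb=0
94: 0101100000110 → 0, fb=1
95: 1011000001101 → 1, fb=0

010100101001111100000111101001001011111000000110011011011001000001000000111000000000010101010101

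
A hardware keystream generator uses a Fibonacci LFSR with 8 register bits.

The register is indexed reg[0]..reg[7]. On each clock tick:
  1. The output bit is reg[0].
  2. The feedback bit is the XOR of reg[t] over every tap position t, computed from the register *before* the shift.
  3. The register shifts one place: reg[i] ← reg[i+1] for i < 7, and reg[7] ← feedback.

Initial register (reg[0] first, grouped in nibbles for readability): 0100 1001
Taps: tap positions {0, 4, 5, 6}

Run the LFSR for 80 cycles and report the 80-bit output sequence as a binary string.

01001001100000011101001000111000100000001011000111101000011111111001000010100111

step | reg (before) | out | fb
   0 | 01001001 | 0 | 1
   1 | 10010011 | 1 | 0
   2 | 00100110 | 0 | 0
   3 | 01001100 | 0 | 0
   4 | 10011000 | 1 | 0
   5 | 00110000 | 0 | 0
   6 | 01100000 | 0 | 0
   7 | 11000000 | 1 | 1
   8 | 10000001 | 1 | 1
   9 | 00000011 | 0 | 1
  10 | 00000111 | 0 | 0
  11 | 00001110 | 0 | 1
  12 | 00011101 | 0 | 0
  13 | 00111010 | 0 | 0
  14 | 01110100 | 0 | 1
  15 | 11101001 | 1 | 0
  16 | 11010010 | 1 | 0
  17 | 10100100 | 1 | 0
  18 | 01001000 | 0 | 1
  19 | 10010001 | 1 | 1
  20 | 00100011 | 0 | 1
  21 | 01000111 | 0 | 0
  22 | 10001110 | 1 | 0
  23 | 00011100 | 0 | 0
  24 | 00111000 | 0 | 1
  25 | 01110001 | 0 | 0
  26 | 11100010 | 1 | 0
  27 | 11000100 | 1 | 0
  28 | 10001000 | 1 | 0
  29 | 00010000 | 0 | 0
  30 | 00100000 | 0 | 0
  31 | 01000000 | 0 | 0
  32 | 10000000 | 1 | 1
  33 | 00000001 | 0 | 0
  34 | 00000010 | 0 | 1
  35 | 00000101 | 0 | 1
  36 | 00001011 | 0 | 0
  37 | 00010110 | 0 | 0
  38 | 00101100 | 0 | 0
  39 | 01011000 | 0 | 1
  40 | 10110001 | 1 | 1
  41 | 01100011 | 0 | 1
  42 | 11000111 | 1 | 1
  43 | 10001111 | 1 | 0
  44 | 00011110 | 0 | 1
  45 | 00111101 | 0 | 0
  46 | 01111010 | 0 | 0
  47 | 11110100 | 1 | 0
  48 | 11101000 | 1 | 0
  49 | 11010000 | 1 | 1
  50 | 10100001 | 1 | 1
  51 | 01000011 | 0 | 1
  52 | 10000111 | 1 | 1
  53 | 00001111 | 0 | 1
  54 | 00011111 | 0 | 1
  55 | 00111111 | 0 | 1
  56 | 01111111 | 0 | 1
  57 | 11111111 | 1 | 0
  58 | 11111110 | 1 | 0
  59 | 11111100 | 1 | 1
  60 | 11111001 | 1 | 0
  61 | 11110010 | 1 | 0
  62 | 11100100 | 1 | 0
  63 | 11001000 | 1 | 0
  64 | 10010000 | 1 | 1
  65 | 00100001 | 0 | 0
  66 | 01000010 | 0 | 1
  67 | 10000101 | 1 | 0
  68 | 00001010 | 0 | 0
  69 | 00010100 | 0 | 1
  70 | 00101001 | 0 | 1
  71 | 01010011 | 0 | 1
  72 | 10100111 | 1 | 1
  73 | 01001111 | 0 | 1
  74 | 10011111 | 1 | 0
  75 | 00111110 | 0 | 1
  76 | 01111101 | 0 | 0
  77 | 11111010 | 1 | 1
  78 | 11110101 | 1 | 0
  79 | 11101010 | 1 | 1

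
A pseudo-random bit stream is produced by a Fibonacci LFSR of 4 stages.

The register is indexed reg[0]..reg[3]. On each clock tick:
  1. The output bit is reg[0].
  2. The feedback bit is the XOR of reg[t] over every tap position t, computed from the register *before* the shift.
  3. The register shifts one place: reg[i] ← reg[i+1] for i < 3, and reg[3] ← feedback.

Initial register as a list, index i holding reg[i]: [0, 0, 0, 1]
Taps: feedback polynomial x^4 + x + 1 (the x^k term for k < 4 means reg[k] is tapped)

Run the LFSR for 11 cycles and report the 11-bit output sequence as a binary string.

00010011010

tick  register→output (feedback)
  0  0001→0 (0)
  1  0010→0 (0)
  2  0100→0 (1)
  3  1001→1 (1)
  4  0011→0 (0)
  5  0110→0 (1)
  6  1101→1 (0)
  7  1010→1 (1)
  8  0101→0 (1)
  9  1011→1 (1)
 10  0111→0 (1)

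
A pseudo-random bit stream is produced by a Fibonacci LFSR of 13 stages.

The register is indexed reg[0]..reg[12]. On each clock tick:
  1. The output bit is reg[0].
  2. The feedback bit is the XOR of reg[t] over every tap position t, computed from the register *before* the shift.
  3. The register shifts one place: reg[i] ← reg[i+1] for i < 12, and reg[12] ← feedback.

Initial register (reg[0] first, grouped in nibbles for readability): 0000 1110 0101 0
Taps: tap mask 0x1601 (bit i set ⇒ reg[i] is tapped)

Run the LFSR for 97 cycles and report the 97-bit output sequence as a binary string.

tick  register→output (feedback)
  0  0000111001010→0 (1)
  1  0001110010101→0 (0)
  2  0011100101010→0 (1)
  3  0111001010101→0 (0)
  4  1110010101010→1 (0)
  5  1100101010100→1 (0)
  6  1001010101000→1 (0)
  7  0010101010000→0 (0)
  8  0101010100000→0 (0)
  9  1010101000000→1 (1)
 10  0101010000001→0 (1)
 11  1010100000011→1 (0)
 12  0101000000110→0 (1)
 13  1010000001101→1 (0)
 14  0100000011010→0 (1)
 15  1000000110101→1 (1)
 16  0000001101011→0 (0)
 17  0000011010110→0 (1)
 18  0000110101101→0 (1)
 19  0001101011011→0 (0)
 20  0011010110110→0 (1)
 21  0110101101101→0 (1)
 22  1101011011011→1 (1)
 23  1010110110111→1 (1)
 24  0101101101111→0 (1)
 25  1011011011111→1 (0)
 26  0110110111110→0 (0)
 27  1101101111100→1 (1)
 28  1011011111001→1 (1)
 29  0110111110011→0 (1)
 30  1101111100111→1 (1)
 31  1011111001111→1 (0)
 32  0111110011110→0 (0)
 33  1111100111100→1 (1)
 34  1111001111001→1 (1)
 35  1110011110011→1 (0)
 36  1100111100110→1 (0)
 37  1001111001100→1 (1)
 38  0011110011001→0 (0)
 39  0111100110010→0 (0)
 40  1111001100100→1 (0)
 41  1110011001000→1 (0)
 42  1100110010000→1 (1)
 43  1001100100001→1 (0)
 44  0011001000010→0 (0)
 45  0110010000100→0 (1)
 46  1100100001001→1 (1)
 47  1001000010011→1 (0)
 48  0010000100110→0 (1)
 49  0100001001101→0 (1)
 50  1000010011011→1 (1)
 51  0000100110111→0 (0)
 52  0001001101110→0 (0)
 53  0010011011100→0 (0)
 54  0100110111000→0 (1)
 55  1001101110001→1 (0)
 56  0011011100010→0 (0)
 57  0110111000100→0 (1)
 58  1101110001001→1 (1)
 59  1011100010011→1 (0)
 60  0111000100110→0 (1)
 61  1110001001101→1 (0)
 62  1100010011010→1 (0)
 63  1000100110100→1 (0)
 64  0001001101000→0 (1)
 65  0010011010001→0 (1)
 66  0100110100011→0 (1)
 67  1001101000111→1 (1)
 68  0011010001111→0 (1)
 69  0110100011111→0 (1)
 70  1101000111111→1 (0)
 71  1010001111110→1 (1)
 72  0100011111101→0 (1)
 73  1000111111011→1 (1)
 74  0001111110111→0 (0)
 75  0011111101110→0 (0)
 76  0111111011100→0 (0)
 77  1111110111000→1 (0)
 78  1111101110000→1 (1)
 79  1111011100001→1 (0)
 80  1110111000010→1 (1)
 81  1101110000101→1 (1)
 82  1011100001011→1 (1)
 83  0111000010111→0 (0)
 84  1110000101110→1 (1)
 85  1100001011101→1 (0)
 86  1000010111010→1 (0)
 87  0000101110100→0 (1)
 88  0001011101001→0 (0)
 89  0010111010010→0 (0)
 90  0101110100100→0 (1)
 91  1011101001001→1 (1)
 92  0111010010011→0 (1)
 93  1110100100111→1 (1)
 94  1101001001111→1 (0)
 95  1010010011110→1 (1)
 96  0100100111101→0 (1)

0000111001010101000000110101101101111100111100110010000100110111000100110100011111101110000101110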